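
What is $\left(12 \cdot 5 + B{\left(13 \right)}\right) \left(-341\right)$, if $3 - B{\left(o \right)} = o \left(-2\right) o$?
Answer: $-136741$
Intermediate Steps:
$B{\left(o \right)} = 3 + 2 o^{2}$ ($B{\left(o \right)} = 3 - o \left(-2\right) o = 3 - - 2 o o = 3 - - 2 o^{2} = 3 + 2 o^{2}$)
$\left(12 \cdot 5 + B{\left(13 \right)}\right) \left(-341\right) = \left(12 \cdot 5 + \left(3 + 2 \cdot 13^{2}\right)\right) \left(-341\right) = \left(60 + \left(3 + 2 \cdot 169\right)\right) \left(-341\right) = \left(60 + \left(3 + 338\right)\right) \left(-341\right) = \left(60 + 341\right) \left(-341\right) = 401 \left(-341\right) = -136741$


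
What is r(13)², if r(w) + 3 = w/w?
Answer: 4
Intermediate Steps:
r(w) = -2 (r(w) = -3 + w/w = -3 + 1 = -2)
r(13)² = (-2)² = 4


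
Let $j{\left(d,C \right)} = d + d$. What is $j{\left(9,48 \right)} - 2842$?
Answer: $-2824$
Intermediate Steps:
$j{\left(d,C \right)} = 2 d$
$j{\left(9,48 \right)} - 2842 = 2 \cdot 9 - 2842 = 18 - 2842 = -2824$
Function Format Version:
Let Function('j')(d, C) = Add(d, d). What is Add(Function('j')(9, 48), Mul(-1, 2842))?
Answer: -2824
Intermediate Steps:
Function('j')(d, C) = Mul(2, d)
Add(Function('j')(9, 48), Mul(-1, 2842)) = Add(Mul(2, 9), Mul(-1, 2842)) = Add(18, -2842) = -2824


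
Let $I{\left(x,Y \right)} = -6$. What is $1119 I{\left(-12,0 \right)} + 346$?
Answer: $-6368$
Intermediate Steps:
$1119 I{\left(-12,0 \right)} + 346 = 1119 \left(-6\right) + 346 = -6714 + 346 = -6368$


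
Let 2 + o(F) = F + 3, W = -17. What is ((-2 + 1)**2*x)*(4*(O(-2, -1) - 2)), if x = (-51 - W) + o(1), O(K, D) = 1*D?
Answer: 384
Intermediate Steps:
O(K, D) = D
o(F) = 1 + F (o(F) = -2 + (F + 3) = -2 + (3 + F) = 1 + F)
x = -32 (x = (-51 - 1*(-17)) + (1 + 1) = (-51 + 17) + 2 = -34 + 2 = -32)
((-2 + 1)**2*x)*(4*(O(-2, -1) - 2)) = ((-2 + 1)**2*(-32))*(4*(-1 - 2)) = ((-1)**2*(-32))*(4*(-3)) = (1*(-32))*(-12) = -32*(-12) = 384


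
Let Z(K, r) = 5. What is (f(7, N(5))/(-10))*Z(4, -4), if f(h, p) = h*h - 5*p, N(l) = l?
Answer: -12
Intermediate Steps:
f(h, p) = h² - 5*p
(f(7, N(5))/(-10))*Z(4, -4) = ((7² - 5*5)/(-10))*5 = ((49 - 25)*(-⅒))*5 = (24*(-⅒))*5 = -12/5*5 = -12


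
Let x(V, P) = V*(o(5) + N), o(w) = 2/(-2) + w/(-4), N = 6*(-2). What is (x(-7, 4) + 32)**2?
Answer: 277729/16 ≈ 17358.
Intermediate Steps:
N = -12
o(w) = -1 - w/4 (o(w) = 2*(-1/2) + w*(-1/4) = -1 - w/4)
x(V, P) = -57*V/4 (x(V, P) = V*((-1 - 1/4*5) - 12) = V*((-1 - 5/4) - 12) = V*(-9/4 - 12) = V*(-57/4) = -57*V/4)
(x(-7, 4) + 32)**2 = (-57/4*(-7) + 32)**2 = (399/4 + 32)**2 = (527/4)**2 = 277729/16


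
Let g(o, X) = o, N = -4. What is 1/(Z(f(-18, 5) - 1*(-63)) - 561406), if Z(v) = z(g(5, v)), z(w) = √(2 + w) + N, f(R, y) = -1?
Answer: -561410/315181188093 - √7/315181188093 ≈ -1.7812e-6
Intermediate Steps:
z(w) = -4 + √(2 + w) (z(w) = √(2 + w) - 4 = -4 + √(2 + w))
Z(v) = -4 + √7 (Z(v) = -4 + √(2 + 5) = -4 + √7)
1/(Z(f(-18, 5) - 1*(-63)) - 561406) = 1/((-4 + √7) - 561406) = 1/(-561410 + √7)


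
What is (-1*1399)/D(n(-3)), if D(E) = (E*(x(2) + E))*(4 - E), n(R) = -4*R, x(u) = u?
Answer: 1399/1344 ≈ 1.0409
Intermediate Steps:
D(E) = E*(2 + E)*(4 - E) (D(E) = (E*(2 + E))*(4 - E) = E*(2 + E)*(4 - E))
(-1*1399)/D(n(-3)) = (-1*1399)/(((-4*(-3))*(8 - (-4*(-3))**2 + 2*(-4*(-3))))) = -1399*1/(12*(8 - 1*12**2 + 2*12)) = -1399*1/(12*(8 - 1*144 + 24)) = -1399*1/(12*(8 - 144 + 24)) = -1399/(12*(-112)) = -1399/(-1344) = -1399*(-1/1344) = 1399/1344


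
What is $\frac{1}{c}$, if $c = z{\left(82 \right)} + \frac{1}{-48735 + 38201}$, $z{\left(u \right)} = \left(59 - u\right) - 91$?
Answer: $- \frac{10534}{1200877} \approx -0.0087719$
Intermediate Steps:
$z{\left(u \right)} = -32 - u$
$c = - \frac{1200877}{10534}$ ($c = \left(-32 - 82\right) + \frac{1}{-48735 + 38201} = \left(-32 - 82\right) + \frac{1}{-10534} = -114 - \frac{1}{10534} = - \frac{1200877}{10534} \approx -114.0$)
$\frac{1}{c} = \frac{1}{- \frac{1200877}{10534}} = - \frac{10534}{1200877}$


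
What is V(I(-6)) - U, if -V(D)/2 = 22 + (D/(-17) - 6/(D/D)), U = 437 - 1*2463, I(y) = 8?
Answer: 33914/17 ≈ 1994.9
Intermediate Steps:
U = -2026 (U = 437 - 2463 = -2026)
V(D) = -32 + 2*D/17 (V(D) = -2*(22 + (D/(-17) - 6/(D/D))) = -2*(22 + (D*(-1/17) - 6/1)) = -2*(22 + (-D/17 - 6*1)) = -2*(22 + (-D/17 - 6)) = -2*(22 + (-6 - D/17)) = -2*(16 - D/17) = -32 + 2*D/17)
V(I(-6)) - U = (-32 + (2/17)*8) - 1*(-2026) = (-32 + 16/17) + 2026 = -528/17 + 2026 = 33914/17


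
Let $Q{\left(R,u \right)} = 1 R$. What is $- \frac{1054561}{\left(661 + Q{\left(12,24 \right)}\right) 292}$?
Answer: $- \frac{1054561}{196516} \approx -5.3663$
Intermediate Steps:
$Q{\left(R,u \right)} = R$
$- \frac{1054561}{\left(661 + Q{\left(12,24 \right)}\right) 292} = - \frac{1054561}{\left(661 + 12\right) 292} = - \frac{1054561}{673 \cdot 292} = - \frac{1054561}{196516}$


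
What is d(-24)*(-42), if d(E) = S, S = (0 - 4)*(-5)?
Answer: -840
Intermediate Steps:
S = 20 (S = -4*(-5) = 20)
d(E) = 20
d(-24)*(-42) = 20*(-42) = -840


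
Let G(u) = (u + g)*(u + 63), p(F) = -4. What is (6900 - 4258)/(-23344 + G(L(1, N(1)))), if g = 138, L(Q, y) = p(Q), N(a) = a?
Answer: -1321/7719 ≈ -0.17114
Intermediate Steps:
L(Q, y) = -4
G(u) = (63 + u)*(138 + u) (G(u) = (u + 138)*(u + 63) = (138 + u)*(63 + u) = (63 + u)*(138 + u))
(6900 - 4258)/(-23344 + G(L(1, N(1)))) = (6900 - 4258)/(-23344 + (8694 + (-4)² + 201*(-4))) = 2642/(-23344 + (8694 + 16 - 804)) = 2642/(-23344 + 7906) = 2642/(-15438) = 2642*(-1/15438) = -1321/7719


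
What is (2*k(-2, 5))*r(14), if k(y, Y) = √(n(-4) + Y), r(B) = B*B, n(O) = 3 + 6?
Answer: 392*√14 ≈ 1466.7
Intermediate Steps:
n(O) = 9
r(B) = B²
k(y, Y) = √(9 + Y)
(2*k(-2, 5))*r(14) = (2*√(9 + 5))*14² = (2*√14)*196 = 392*√14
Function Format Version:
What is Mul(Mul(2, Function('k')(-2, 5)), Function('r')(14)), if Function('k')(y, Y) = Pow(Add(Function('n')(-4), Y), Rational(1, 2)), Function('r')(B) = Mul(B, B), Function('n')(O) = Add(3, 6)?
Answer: Mul(392, Pow(14, Rational(1, 2))) ≈ 1466.7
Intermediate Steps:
Function('n')(O) = 9
Function('r')(B) = Pow(B, 2)
Function('k')(y, Y) = Pow(Add(9, Y), Rational(1, 2))
Mul(Mul(2, Function('k')(-2, 5)), Function('r')(14)) = Mul(Mul(2, Pow(Add(9, 5), Rational(1, 2))), Pow(14, 2)) = Mul(Mul(2, Pow(14, Rational(1, 2))), 196) = Mul(392, Pow(14, Rational(1, 2)))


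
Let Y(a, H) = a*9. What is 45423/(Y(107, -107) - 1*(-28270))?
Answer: 45423/29233 ≈ 1.5538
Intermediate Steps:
Y(a, H) = 9*a
45423/(Y(107, -107) - 1*(-28270)) = 45423/(9*107 - 1*(-28270)) = 45423/(963 + 28270) = 45423/29233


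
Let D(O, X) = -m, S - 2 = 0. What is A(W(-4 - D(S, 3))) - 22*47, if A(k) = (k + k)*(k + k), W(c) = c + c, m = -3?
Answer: -250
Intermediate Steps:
S = 2 (S = 2 + 0 = 2)
D(O, X) = 3 (D(O, X) = -1*(-3) = 3)
W(c) = 2*c
A(k) = 4*k**2 (A(k) = (2*k)*(2*k) = 4*k**2)
A(W(-4 - D(S, 3))) - 22*47 = 4*(2*(-4 - 1*3))**2 - 22*47 = 4*(2*(-4 - 3))**2 - 1034 = 4*(2*(-7))**2 - 1034 = 4*(-14)**2 - 1034 = 4*196 - 1034 = 784 - 1034 = -250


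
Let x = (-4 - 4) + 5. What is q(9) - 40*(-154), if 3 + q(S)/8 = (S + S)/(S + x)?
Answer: 6160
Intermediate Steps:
x = -3 (x = -8 + 5 = -3)
q(S) = -24 + 16*S/(-3 + S) (q(S) = -24 + 8*((S + S)/(S - 3)) = -24 + 8*((2*S)/(-3 + S)) = -24 + 8*(2*S/(-3 + S)) = -24 + 16*S/(-3 + S))
q(9) - 40*(-154) = 8*(9 - 1*9)/(-3 + 9) - 40*(-154) = 8*(9 - 9)/6 + 6160 = 8*(1/6)*0 + 6160 = 0 + 6160 = 6160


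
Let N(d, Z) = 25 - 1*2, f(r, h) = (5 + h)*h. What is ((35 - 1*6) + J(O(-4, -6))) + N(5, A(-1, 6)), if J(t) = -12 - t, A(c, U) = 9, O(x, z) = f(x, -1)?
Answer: 44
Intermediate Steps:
f(r, h) = h*(5 + h)
O(x, z) = -4 (O(x, z) = -(5 - 1) = -1*4 = -4)
N(d, Z) = 23 (N(d, Z) = 25 - 2 = 23)
((35 - 1*6) + J(O(-4, -6))) + N(5, A(-1, 6)) = ((35 - 1*6) + (-12 - 1*(-4))) + 23 = ((35 - 6) + (-12 + 4)) + 23 = (29 - 8) + 23 = 21 + 23 = 44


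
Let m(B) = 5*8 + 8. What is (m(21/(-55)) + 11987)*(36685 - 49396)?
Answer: -152976885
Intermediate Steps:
m(B) = 48 (m(B) = 40 + 8 = 48)
(m(21/(-55)) + 11987)*(36685 - 49396) = (48 + 11987)*(36685 - 49396) = 12035*(-12711) = -152976885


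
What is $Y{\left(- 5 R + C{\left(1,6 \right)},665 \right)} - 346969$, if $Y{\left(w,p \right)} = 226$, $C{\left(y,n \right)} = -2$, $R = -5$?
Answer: $-346743$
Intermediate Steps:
$Y{\left(- 5 R + C{\left(1,6 \right)},665 \right)} - 346969 = 226 - 346969 = -346743$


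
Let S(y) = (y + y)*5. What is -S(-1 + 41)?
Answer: -400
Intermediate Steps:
S(y) = 10*y (S(y) = (2*y)*5 = 10*y)
-S(-1 + 41) = -10*(-1 + 41) = -10*40 = -1*400 = -400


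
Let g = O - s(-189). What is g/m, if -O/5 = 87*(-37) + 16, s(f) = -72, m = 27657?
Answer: 16087/27657 ≈ 0.58166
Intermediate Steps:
O = 16015 (O = -5*(87*(-37) + 16) = -5*(-3219 + 16) = -5*(-3203) = 16015)
g = 16087 (g = 16015 - 1*(-72) = 16015 + 72 = 16087)
g/m = 16087/27657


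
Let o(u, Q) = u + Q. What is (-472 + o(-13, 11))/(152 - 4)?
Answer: -237/74 ≈ -3.2027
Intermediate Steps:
o(u, Q) = Q + u
(-472 + o(-13, 11))/(152 - 4) = (-472 + (11 - 13))/(152 - 4) = (-472 - 2)/148 = -474*1/148 = -237/74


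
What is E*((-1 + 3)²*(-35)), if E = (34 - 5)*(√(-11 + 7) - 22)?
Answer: 89320 - 8120*I ≈ 89320.0 - 8120.0*I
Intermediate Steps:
E = -638 + 58*I (E = 29*(√(-4) - 22) = 29*(2*I - 22) = 29*(-22 + 2*I) = -638 + 58*I ≈ -638.0 + 58.0*I)
E*((-1 + 3)²*(-35)) = (-638 + 58*I)*((-1 + 3)²*(-35)) = (-638 + 58*I)*(2²*(-35)) = (-638 + 58*I)*(4*(-35)) = (-638 + 58*I)*(-140) = 89320 - 8120*I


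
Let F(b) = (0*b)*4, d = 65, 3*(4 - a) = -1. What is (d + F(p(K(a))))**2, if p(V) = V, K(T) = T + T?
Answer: 4225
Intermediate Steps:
a = 13/3 (a = 4 - 1/3*(-1) = 4 + 1/3 = 13/3 ≈ 4.3333)
K(T) = 2*T
F(b) = 0 (F(b) = 0*4 = 0)
(d + F(p(K(a))))**2 = (65 + 0)**2 = 65**2 = 4225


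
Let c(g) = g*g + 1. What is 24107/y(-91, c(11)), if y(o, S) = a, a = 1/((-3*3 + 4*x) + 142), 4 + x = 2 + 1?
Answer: 3109803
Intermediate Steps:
c(g) = 1 + g² (c(g) = g² + 1 = 1 + g²)
x = -1 (x = -4 + (2 + 1) = -4 + 3 = -1)
a = 1/129 (a = 1/((-3*3 + 4*(-1)) + 142) = 1/((-9 - 4) + 142) = 1/(-13 + 142) = 1/129 ≈ 0.0077519)
y(o, S) = 1/129
24107/y(-91, c(11)) = 24107/(1/129) = 24107*129 = 3109803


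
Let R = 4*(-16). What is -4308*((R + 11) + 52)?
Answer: 4308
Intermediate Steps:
R = -64
-4308*((R + 11) + 52) = -4308*((-64 + 11) + 52) = -4308*(-53 + 52) = -4308*(-1) = 4308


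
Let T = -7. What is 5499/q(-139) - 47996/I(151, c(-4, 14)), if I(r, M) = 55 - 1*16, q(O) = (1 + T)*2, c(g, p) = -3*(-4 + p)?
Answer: -20267/12 ≈ -1688.9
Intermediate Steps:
c(g, p) = 12 - 3*p
q(O) = -12 (q(O) = (1 - 7)*2 = -6*2 = -12)
I(r, M) = 39 (I(r, M) = 55 - 16 = 39)
5499/q(-139) - 47996/I(151, c(-4, 14)) = 5499/(-12) - 47996/39 = 5499*(-1/12) - 47996*1/39 = -1833/4 - 3692/3 = -20267/12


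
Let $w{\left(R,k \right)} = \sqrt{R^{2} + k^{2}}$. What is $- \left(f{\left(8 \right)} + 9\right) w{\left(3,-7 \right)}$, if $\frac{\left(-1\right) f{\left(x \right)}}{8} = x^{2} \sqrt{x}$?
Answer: $\sqrt{58} \left(-9 + 1024 \sqrt{2}\right) \approx 10960.0$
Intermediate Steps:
$f{\left(x \right)} = - 8 x^{\frac{5}{2}}$ ($f{\left(x \right)} = - 8 x^{2} \sqrt{x} = - 8 x^{\frac{5}{2}}$)
$- \left(f{\left(8 \right)} + 9\right) w{\left(3,-7 \right)} = - \left(- 8 \cdot 8^{\frac{5}{2}} + 9\right) \sqrt{3^{2} + \left(-7\right)^{2}} = - \left(- 8 \cdot 128 \sqrt{2} + 9\right) \sqrt{9 + 49} = - \left(- 1024 \sqrt{2} + 9\right) \sqrt{58} = - \left(9 - 1024 \sqrt{2}\right) \sqrt{58} = - \sqrt{58} \left(9 - 1024 \sqrt{2}\right)$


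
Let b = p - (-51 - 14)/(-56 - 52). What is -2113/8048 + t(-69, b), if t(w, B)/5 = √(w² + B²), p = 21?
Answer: -2113/8048 + 5*√60385513/108 ≈ 359.50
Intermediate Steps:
b = 2203/108 (b = 21 - (-51 - 14)/(-56 - 52) = 21 - (-65)/(-108) = 21 - (-65)*(-1)/108 = 21 - 1*65/108 = 21 - 65/108 = 2203/108 ≈ 20.398)
t(w, B) = 5*√(B² + w²) (t(w, B) = 5*√(w² + B²) = 5*√(B² + w²))
-2113/8048 + t(-69, b) = -2113/8048 + 5*√((2203/108)² + (-69)²) = -2113*1/8048 + 5*√(4853209/11664 + 4761) = -2113/8048 + 5*√(60385513/11664) = -2113/8048 + 5*(√60385513/108) = -2113/8048 + 5*√60385513/108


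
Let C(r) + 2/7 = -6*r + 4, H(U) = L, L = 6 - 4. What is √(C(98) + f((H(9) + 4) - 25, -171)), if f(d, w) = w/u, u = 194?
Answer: I*√1079144206/1358 ≈ 24.19*I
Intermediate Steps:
L = 2
H(U) = 2
f(d, w) = w/194
C(r) = 26/7 - 6*r (C(r) = -2/7 + (-6*r + 4) = -2/7 + (4 - 6*r) = 26/7 - 6*r)
√(C(98) + f((H(9) + 4) - 25, -171)) = √((26/7 - 6*98) + (1/194)*(-171)) = √((26/7 - 588) - 171/194) = √(-4090/7 - 171/194) = √(-794657/1358) = I*√1079144206/1358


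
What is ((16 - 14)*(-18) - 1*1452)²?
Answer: 2214144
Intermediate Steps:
((16 - 14)*(-18) - 1*1452)² = (2*(-18) - 1452)² = (-36 - 1452)² = (-1488)² = 2214144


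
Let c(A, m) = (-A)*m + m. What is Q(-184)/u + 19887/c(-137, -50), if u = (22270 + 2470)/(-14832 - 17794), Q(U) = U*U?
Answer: -127035573513/2845100 ≈ -44651.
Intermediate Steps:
Q(U) = U**2
c(A, m) = m - A*m (c(A, m) = -A*m + m = m - A*m)
u = -12370/16313 (u = 24740/(-32626) = 24740*(-1/32626) = -12370/16313 ≈ -0.75829)
Q(-184)/u + 19887/c(-137, -50) = (-184)**2/(-12370/16313) + 19887/((-50*(1 - 1*(-137)))) = 33856*(-16313/12370) + 19887/((-50*(1 + 137))) = -276146464/6185 + 19887/((-50*138)) = -276146464/6185 + 19887/(-6900) = -276146464/6185 + 19887*(-1/6900) = -276146464/6185 - 6629/2300 = -127035573513/2845100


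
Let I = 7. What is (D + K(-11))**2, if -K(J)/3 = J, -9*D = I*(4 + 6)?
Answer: 51529/81 ≈ 636.16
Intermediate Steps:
D = -70/9 (D = -7*(4 + 6)/9 = -7*10/9 = -1/9*70 = -70/9 ≈ -7.7778)
K(J) = -3*J
(D + K(-11))**2 = (-70/9 - 3*(-11))**2 = (-70/9 + 33)**2 = (227/9)**2 = 51529/81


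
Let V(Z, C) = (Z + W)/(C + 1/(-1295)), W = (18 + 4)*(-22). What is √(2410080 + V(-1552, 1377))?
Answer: 5*√76636934157242470/891607 ≈ 1552.4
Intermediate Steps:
W = -484 (W = 22*(-22) = -484)
V(Z, C) = (-484 + Z)/(-1/1295 + C) (V(Z, C) = (Z - 484)/(C + 1/(-1295)) = (-484 + Z)/(C - 1/1295) = (-484 + Z)/(-1/1295 + C))
√(2410080 + V(-1552, 1377)) = √(2410080 + 1295*(-484 - 1552)/(-1 + 1295*1377)) = √(2410080 + 1295*(-2036)/(-1 + 1783215)) = √(2410080 + 1295*(-2036)/1783214) = √(2410080 + 1295*(1/1783214)*(-2036)) = √(2410080 - 1318310/891607) = √(2148842880250/891607) = 5*√76636934157242470/891607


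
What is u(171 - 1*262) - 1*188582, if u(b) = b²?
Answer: -180301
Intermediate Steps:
u(171 - 1*262) - 1*188582 = (171 - 1*262)² - 1*188582 = (171 - 262)² - 188582 = (-91)² - 188582 = 8281 - 188582 = -180301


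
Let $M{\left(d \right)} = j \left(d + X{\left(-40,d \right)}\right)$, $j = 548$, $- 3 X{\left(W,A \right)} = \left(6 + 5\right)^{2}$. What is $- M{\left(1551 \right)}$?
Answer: $- \frac{2483536}{3} \approx -8.2785 \cdot 10^{5}$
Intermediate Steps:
$X{\left(W,A \right)} = - \frac{121}{3}$ ($X{\left(W,A \right)} = - \frac{\left(6 + 5\right)^{2}}{3} = - \frac{11^{2}}{3} = \left(- \frac{1}{3}\right) 121 = - \frac{121}{3}$)
$M{\left(d \right)} = - \frac{66308}{3} + 548 d$ ($M{\left(d \right)} = 548 \left(d - \frac{121}{3}\right) = 548 \left(- \frac{121}{3} + d\right) = - \frac{66308}{3} + 548 d$)
$- M{\left(1551 \right)} = - (- \frac{66308}{3} + 548 \cdot 1551) = - (- \frac{66308}{3} + 849948) = \left(-1\right) \frac{2483536}{3} = - \frac{2483536}{3}$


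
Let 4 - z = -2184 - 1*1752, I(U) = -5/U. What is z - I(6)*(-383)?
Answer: 21725/6 ≈ 3620.8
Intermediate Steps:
z = 3940 (z = 4 - (-2184 - 1*1752) = 4 - (-2184 - 1752) = 4 - 1*(-3936) = 4 + 3936 = 3940)
z - I(6)*(-383) = 3940 - (-5/6)*(-383) = 3940 - (-5*⅙)*(-383) = 3940 - (-5)*(-383)/6 = 3940 - 1*1915/6 = 3940 - 1915/6 = 21725/6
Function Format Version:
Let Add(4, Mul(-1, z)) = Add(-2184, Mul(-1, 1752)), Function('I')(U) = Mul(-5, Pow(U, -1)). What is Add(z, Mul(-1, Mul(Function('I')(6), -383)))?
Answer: Rational(21725, 6) ≈ 3620.8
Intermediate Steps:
z = 3940 (z = Add(4, Mul(-1, Add(-2184, Mul(-1, 1752)))) = Add(4, Mul(-1, Add(-2184, -1752))) = Add(4, Mul(-1, -3936)) = Add(4, 3936) = 3940)
Add(z, Mul(-1, Mul(Function('I')(6), -383))) = Add(3940, Mul(-1, Mul(Mul(-5, Pow(6, -1)), -383))) = Add(3940, Mul(-1, Mul(Mul(-5, Rational(1, 6)), -383))) = Add(3940, Mul(-1, Mul(Rational(-5, 6), -383))) = Add(3940, Mul(-1, Rational(1915, 6))) = Add(3940, Rational(-1915, 6)) = Rational(21725, 6)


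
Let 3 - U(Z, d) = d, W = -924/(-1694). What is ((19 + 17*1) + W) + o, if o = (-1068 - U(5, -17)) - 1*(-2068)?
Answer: 11182/11 ≈ 1016.5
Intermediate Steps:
W = 6/11 (W = -924*(-1/1694) = 6/11 ≈ 0.54545)
U(Z, d) = 3 - d
o = 980 (o = (-1068 - (3 - 1*(-17))) - 1*(-2068) = (-1068 - (3 + 17)) + 2068 = (-1068 - 1*20) + 2068 = (-1068 - 20) + 2068 = -1088 + 2068 = 980)
((19 + 17*1) + W) + o = ((19 + 17*1) + 6/11) + 980 = ((19 + 17) + 6/11) + 980 = (36 + 6/11) + 980 = 402/11 + 980 = 11182/11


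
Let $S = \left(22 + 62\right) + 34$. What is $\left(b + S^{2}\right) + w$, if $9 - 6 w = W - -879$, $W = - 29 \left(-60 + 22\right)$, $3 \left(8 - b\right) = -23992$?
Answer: $\frac{64802}{3} \approx 21601.0$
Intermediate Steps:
$b = \frac{24016}{3}$ ($b = 8 - - \frac{23992}{3} = 8 + \frac{23992}{3} = \frac{24016}{3} \approx 8005.3$)
$W = 1102$ ($W = \left(-29\right) \left(-38\right) = 1102$)
$w = - \frac{986}{3}$ ($w = \frac{3}{2} - \frac{1102 - -879}{6} = \frac{3}{2} - \frac{1102 + 879}{6} = \frac{3}{2} - \frac{1981}{6} = - \frac{986}{3} \approx -328.67$)
$S = 118$ ($S = 84 + 34 = 118$)
$\left(b + S^{2}\right) + w = \left(\frac{24016}{3} + 118^{2}\right) - \frac{986}{3} = \left(\frac{24016}{3} + 13924\right) - \frac{986}{3} = \frac{65788}{3} - \frac{986}{3} = \frac{64802}{3}$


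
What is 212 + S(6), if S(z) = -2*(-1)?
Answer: 214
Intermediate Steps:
S(z) = 2
212 + S(6) = 212 + 2 = 214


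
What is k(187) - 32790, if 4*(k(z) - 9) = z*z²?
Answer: 6408079/4 ≈ 1.6020e+6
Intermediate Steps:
k(z) = 9 + z³/4 (k(z) = 9 + (z*z²)/4 = 9 + z³/4)
k(187) - 32790 = (9 + (¼)*187³) - 32790 = (9 + (¼)*6539203) - 32790 = (9 + 6539203/4) - 32790 = 6539239/4 - 32790 = 6408079/4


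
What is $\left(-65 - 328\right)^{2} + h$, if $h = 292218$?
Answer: $446667$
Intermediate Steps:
$\left(-65 - 328\right)^{2} + h = \left(-65 - 328\right)^{2} + 292218 = \left(-393\right)^{2} + 292218 = 154449 + 292218 = 446667$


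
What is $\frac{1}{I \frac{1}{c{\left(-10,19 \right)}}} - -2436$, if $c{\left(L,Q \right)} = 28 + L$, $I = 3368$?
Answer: $\frac{4102233}{1684} \approx 2436.0$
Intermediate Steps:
$\frac{1}{I \frac{1}{c{\left(-10,19 \right)}}} - -2436 = \frac{1}{3368 \frac{1}{28 - 10}} - -2436 = \frac{1}{3368 \cdot \frac{1}{18}} + 2436 = \frac{1}{\frac{1684}{9}} + 2436 = \frac{9}{1684} + 2436 = \frac{4102233}{1684}$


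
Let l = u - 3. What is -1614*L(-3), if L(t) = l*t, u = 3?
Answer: 0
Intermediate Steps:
l = 0 (l = 3 - 3 = 0)
L(t) = 0 (L(t) = 0*t = 0)
-1614*L(-3) = -1614*0 = 0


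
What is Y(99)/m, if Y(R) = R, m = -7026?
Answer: -33/2342 ≈ -0.014091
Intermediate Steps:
Y(99)/m = 99/(-7026) = 99*(-1/7026) = -33/2342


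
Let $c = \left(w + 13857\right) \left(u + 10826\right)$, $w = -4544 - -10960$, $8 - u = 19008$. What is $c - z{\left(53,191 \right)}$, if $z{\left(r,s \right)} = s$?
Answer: $-165711693$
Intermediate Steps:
$u = -19000$ ($u = 8 - 19008 = -19000$)
$w = 6416$ ($w = -4544 + 10960 = 6416$)
$c = -165711502$ ($c = \left(6416 + 13857\right) \left(-19000 + 10826\right) = 20273 \left(-8174\right) = -165711502$)
$c - z{\left(53,191 \right)} = -165711502 - 191 = -165711693$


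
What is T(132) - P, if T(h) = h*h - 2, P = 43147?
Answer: -25725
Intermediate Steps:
T(h) = -2 + h² (T(h) = h² - 2 = -2 + h²)
T(132) - P = (-2 + 132²) - 1*43147 = (-2 + 17424) - 43147 = 17422 - 43147 = -25725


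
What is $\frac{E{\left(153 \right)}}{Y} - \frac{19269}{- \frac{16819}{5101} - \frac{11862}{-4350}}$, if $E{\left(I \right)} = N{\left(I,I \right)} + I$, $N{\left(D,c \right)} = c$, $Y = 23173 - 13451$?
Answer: $\frac{346400517761019}{10252325378} \approx 33788.0$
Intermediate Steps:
$Y = 9722$
$E{\left(I \right)} = 2 I$ ($E{\left(I \right)} = I + I = 2 I$)
$\frac{E{\left(153 \right)}}{Y} - \frac{19269}{- \frac{16819}{5101} - \frac{11862}{-4350}} = \frac{2 \cdot 153}{9722} - \frac{19269}{- \frac{16819}{5101} - \frac{11862}{-4350}} = 306 \cdot \frac{1}{9722} - \frac{19269}{\left(-16819\right) \frac{1}{5101} - - \frac{1977}{725}} = \frac{153}{4861} - \frac{19269}{- \frac{16819}{5101} + \frac{1977}{725}} = \frac{153}{4861} - \frac{19269}{- \frac{2109098}{3698225}} = \frac{153}{4861} - - \frac{71261097525}{2109098} = \frac{153}{4861} + \frac{71261097525}{2109098} = \frac{346400517761019}{10252325378}$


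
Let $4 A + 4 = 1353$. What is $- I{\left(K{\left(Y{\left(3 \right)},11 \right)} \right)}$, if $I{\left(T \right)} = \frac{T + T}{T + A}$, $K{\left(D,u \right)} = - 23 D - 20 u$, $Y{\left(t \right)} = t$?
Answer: $\frac{2312}{193} \approx 11.979$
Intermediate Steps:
$A = \frac{1349}{4}$ ($A = -1 + \frac{1}{4} \cdot 1353 = -1 + \frac{1353}{4} = \frac{1349}{4} \approx 337.25$)
$I{\left(T \right)} = \frac{2 T}{\frac{1349}{4} + T}$ ($I{\left(T \right)} = \frac{T + T}{T + \frac{1349}{4}} = \frac{2 T}{\frac{1349}{4} + T}$)
$- I{\left(K{\left(Y{\left(3 \right)},11 \right)} \right)} = - \frac{8 \left(\left(-23\right) 3 - 220\right)}{1349 + 4 \left(\left(-23\right) 3 - 220\right)} = - \frac{8 \left(-69 - 220\right)}{1349 + 4 \left(-69 - 220\right)} = - \frac{8 \left(-289\right)}{1349 + 4 \left(-289\right)} = - \frac{8 \left(-289\right)}{1349 - 1156} = - \frac{8 \left(-289\right)}{193} = \left(-1\right) \left(- \frac{2312}{193}\right) = \frac{2312}{193}$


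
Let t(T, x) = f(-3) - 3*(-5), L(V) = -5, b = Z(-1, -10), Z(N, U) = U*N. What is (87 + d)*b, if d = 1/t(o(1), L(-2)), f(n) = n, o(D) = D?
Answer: 5225/6 ≈ 870.83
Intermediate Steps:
Z(N, U) = N*U
b = 10 (b = -1*(-10) = 10)
t(T, x) = 12 (t(T, x) = -3 - 3*(-5) = -3 + 15 = 12)
d = 1/12 ≈ 0.083333
(87 + d)*b = (87 + 1/12)*10 = (1045/12)*10 = 5225/6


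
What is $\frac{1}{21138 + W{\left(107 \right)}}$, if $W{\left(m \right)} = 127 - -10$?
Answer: $\frac{1}{21275} \approx 4.7004 \cdot 10^{-5}$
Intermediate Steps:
$W{\left(m \right)} = 137$ ($W{\left(m \right)} = 127 + 10 = 137$)
$\frac{1}{21138 + W{\left(107 \right)}} = \frac{1}{21138 + 137} = \frac{1}{21275}$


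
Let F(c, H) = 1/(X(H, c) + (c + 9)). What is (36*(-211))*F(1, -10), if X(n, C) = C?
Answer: -7596/11 ≈ -690.54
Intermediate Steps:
F(c, H) = 1/(9 + 2*c) (F(c, H) = 1/(c + (c + 9)) = 1/(c + (9 + c)) = 1/(9 + 2*c))
(36*(-211))*F(1, -10) = (36*(-211))/(9 + 2*1) = -7596/(9 + 2) = -7596/11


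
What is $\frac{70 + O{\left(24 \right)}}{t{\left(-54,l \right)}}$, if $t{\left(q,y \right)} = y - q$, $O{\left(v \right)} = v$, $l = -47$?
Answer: $\frac{94}{7} \approx 13.429$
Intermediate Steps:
$\frac{70 + O{\left(24 \right)}}{t{\left(-54,l \right)}} = \frac{70 + 24}{-47 - -54} = \frac{94}{-47 + 54} = \frac{94}{7}$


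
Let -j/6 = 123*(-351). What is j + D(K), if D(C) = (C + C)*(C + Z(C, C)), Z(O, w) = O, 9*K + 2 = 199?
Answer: 21137314/81 ≈ 2.6095e+5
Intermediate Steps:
K = 197/9 (K = -2/9 + (⅑)*199 = -2/9 + 199/9 = 197/9 ≈ 21.889)
D(C) = 4*C² (D(C) = (C + C)*(C + C) = (2*C)*(2*C) = 4*C²)
j = 259038 (j = -738*(-351) = -6*(-43173) = 259038)
j + D(K) = 259038 + 4*(197/9)² = 259038 + 4*(38809/81) = 259038 + 155236/81 = 21137314/81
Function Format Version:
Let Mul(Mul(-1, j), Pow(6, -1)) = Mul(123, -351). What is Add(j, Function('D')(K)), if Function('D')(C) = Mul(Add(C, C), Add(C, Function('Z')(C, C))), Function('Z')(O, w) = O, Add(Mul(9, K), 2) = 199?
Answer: Rational(21137314, 81) ≈ 2.6095e+5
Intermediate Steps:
K = Rational(197, 9) (K = Add(Rational(-2, 9), Mul(Rational(1, 9), 199)) = Add(Rational(-2, 9), Rational(199, 9)) = Rational(197, 9) ≈ 21.889)
Function('D')(C) = Mul(4, Pow(C, 2)) (Function('D')(C) = Mul(Add(C, C), Add(C, C)) = Mul(Mul(2, C), Mul(2, C)) = Mul(4, Pow(C, 2)))
j = 259038 (j = Mul(-6, Mul(123, -351)) = Mul(-6, -43173) = 259038)
Add(j, Function('D')(K)) = Add(259038, Mul(4, Pow(Rational(197, 9), 2))) = Add(259038, Mul(4, Rational(38809, 81))) = Add(259038, Rational(155236, 81)) = Rational(21137314, 81)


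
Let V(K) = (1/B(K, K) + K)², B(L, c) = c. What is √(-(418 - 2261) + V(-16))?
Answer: √537857/16 ≈ 45.837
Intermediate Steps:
V(K) = (K + 1/K)² (V(K) = (1/K + K)² = (K + 1/K)²)
√(-(418 - 2261) + V(-16)) = √(-(418 - 2261) + (1 + (-16)²)²/(-16)²) = √(-1*(-1843) + (1 + 256)²/256) = √(1843 + (1/256)*257²) = √(1843 + (1/256)*66049) = √(1843 + 66049/256) = √(537857/256) = √537857/16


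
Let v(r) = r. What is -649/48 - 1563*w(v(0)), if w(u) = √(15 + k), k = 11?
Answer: -649/48 - 1563*√26 ≈ -7983.3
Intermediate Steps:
w(u) = √26 (w(u) = √(15 + 11) = √26)
-649/48 - 1563*w(v(0)) = -649/48 - 1563*√26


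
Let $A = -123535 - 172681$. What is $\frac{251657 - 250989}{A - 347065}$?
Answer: $- \frac{668}{643281} \approx -0.0010384$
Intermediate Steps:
$A = -296216$ ($A = -123535 - 172681 = -296216$)
$\frac{251657 - 250989}{A - 347065} = \frac{251657 - 250989}{-296216 - 347065} = \frac{668}{-296216 - 347065} = \frac{668}{-643281} = 668 \left(- \frac{1}{643281}\right) = - \frac{668}{643281}$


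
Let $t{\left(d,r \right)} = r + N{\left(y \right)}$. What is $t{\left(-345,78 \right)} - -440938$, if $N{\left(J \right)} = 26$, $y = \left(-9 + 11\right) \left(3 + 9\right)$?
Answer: $441042$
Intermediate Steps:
$y = 24$ ($y = 2 \cdot 12 = 24$)
$t{\left(d,r \right)} = 26 + r$ ($t{\left(d,r \right)} = r + 26 = 26 + r$)
$t{\left(-345,78 \right)} - -440938 = \left(26 + 78\right) - -440938 = 104 + 440938 = 441042$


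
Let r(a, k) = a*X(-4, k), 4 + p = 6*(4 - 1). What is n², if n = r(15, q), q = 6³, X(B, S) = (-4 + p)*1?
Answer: 22500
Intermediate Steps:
p = 14 (p = -4 + 6*(4 - 1) = -4 + 6*3 = -4 + 18 = 14)
X(B, S) = 10 (X(B, S) = (-4 + 14)*1 = 10*1 = 10)
q = 216
r(a, k) = 10*a (r(a, k) = a*10 = 10*a)
n = 150 (n = 10*15 = 150)
n² = 150² = 22500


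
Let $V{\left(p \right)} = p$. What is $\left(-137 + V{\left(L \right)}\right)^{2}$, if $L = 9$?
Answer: $16384$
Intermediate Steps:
$\left(-137 + V{\left(L \right)}\right)^{2} = \left(-137 + 9\right)^{2} = \left(-128\right)^{2} = 16384$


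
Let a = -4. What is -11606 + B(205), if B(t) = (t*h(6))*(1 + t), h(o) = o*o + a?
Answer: 1339754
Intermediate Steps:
h(o) = -4 + o² (h(o) = o*o - 4 = o² - 4 = -4 + o²)
B(t) = 32*t*(1 + t) (B(t) = (t*(-4 + 6²))*(1 + t) = (t*(-4 + 36))*(1 + t) = (t*32)*(1 + t) = (32*t)*(1 + t) = 32*t*(1 + t))
-11606 + B(205) = -11606 + 32*205*(1 + 205) = -11606 + 32*205*206 = -11606 + 1351360 = 1339754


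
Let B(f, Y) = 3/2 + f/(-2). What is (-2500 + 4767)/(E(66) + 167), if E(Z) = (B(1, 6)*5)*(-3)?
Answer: 2267/152 ≈ 14.914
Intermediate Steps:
B(f, Y) = 3/2 - f/2 (B(f, Y) = 3*(½) + f*(-½) = 3/2 - f/2)
E(Z) = -15 (E(Z) = ((3/2 - ½*1)*5)*(-3) = ((3/2 - ½)*5)*(-3) = (1*5)*(-3) = 5*(-3) = -15)
(-2500 + 4767)/(E(66) + 167) = (-2500 + 4767)/(-15 + 167) = 2267/152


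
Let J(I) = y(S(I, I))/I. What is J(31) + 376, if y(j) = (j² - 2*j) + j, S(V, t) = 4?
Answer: 11668/31 ≈ 376.39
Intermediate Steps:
y(j) = j² - j
J(I) = 12/I (J(I) = (4*(-1 + 4))/I = (4*3)/I = 12/I)
J(31) + 376 = 12/31 + 376 = 11668/31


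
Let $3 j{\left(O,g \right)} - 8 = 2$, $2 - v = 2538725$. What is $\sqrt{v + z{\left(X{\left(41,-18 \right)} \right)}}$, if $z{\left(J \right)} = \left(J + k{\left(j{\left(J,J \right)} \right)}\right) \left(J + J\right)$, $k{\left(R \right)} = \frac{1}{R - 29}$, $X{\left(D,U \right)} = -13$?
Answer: $\frac{i \sqrt{15050078659}}{77} \approx 1593.2 i$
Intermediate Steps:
$v = -2538723$ ($v = 2 - 2538725 = -2538723$)
$j{\left(O,g \right)} = \frac{10}{3}$ ($j{\left(O,g \right)} = \frac{8}{3} + \frac{1}{3} \cdot 2 = \frac{8}{3} + \frac{2}{3} = \frac{10}{3}$)
$k{\left(R \right)} = \frac{1}{-29 + R}$
$z{\left(J \right)} = 2 J \left(- \frac{3}{77} + J\right)$ ($z{\left(J \right)} = \left(J + \frac{1}{-29 + \frac{10}{3}}\right) \left(J + J\right) = \left(J + \frac{1}{- \frac{77}{3}}\right) 2 J = \left(J - \frac{3}{77}\right) 2 J = \left(- \frac{3}{77} + J\right) 2 J = 2 J \left(- \frac{3}{77} + J\right)$)
$\sqrt{v + z{\left(X{\left(41,-18 \right)} \right)}} = \sqrt{-2538723 + \frac{2}{77} \left(-13\right) \left(-3 + 77 \left(-13\right)\right)} = \sqrt{-2538723 + \frac{2}{77} \left(-13\right) \left(-3 - 1001\right)} = \sqrt{-2538723 + \frac{2}{77} \left(-13\right) \left(-1004\right)} = \sqrt{-2538723 + \frac{26104}{77}} = \sqrt{- \frac{195455567}{77}} = \frac{i \sqrt{15050078659}}{77}$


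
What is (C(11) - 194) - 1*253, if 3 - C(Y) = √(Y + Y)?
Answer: -444 - √22 ≈ -448.69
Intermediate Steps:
C(Y) = 3 - √2*√Y (C(Y) = 3 - √(Y + Y) = 3 - √(2*Y) = 3 - √2*√Y)
(C(11) - 194) - 1*253 = ((3 - √2*√11) - 194) - 1*253 = ((3 - √22) - 194) - 253 = (-191 - √22) - 253 = -444 - √22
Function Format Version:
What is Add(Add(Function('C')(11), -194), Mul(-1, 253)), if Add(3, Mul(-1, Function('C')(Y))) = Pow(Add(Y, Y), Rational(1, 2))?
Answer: Add(-444, Mul(-1, Pow(22, Rational(1, 2)))) ≈ -448.69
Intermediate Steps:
Function('C')(Y) = Add(3, Mul(-1, Pow(2, Rational(1, 2)), Pow(Y, Rational(1, 2)))) (Function('C')(Y) = Add(3, Mul(-1, Pow(Add(Y, Y), Rational(1, 2)))) = Add(3, Mul(-1, Pow(Mul(2, Y), Rational(1, 2)))) = Add(3, Mul(-1, Mul(Pow(2, Rational(1, 2)), Pow(Y, Rational(1, 2))))) = Add(3, Mul(-1, Pow(2, Rational(1, 2)), Pow(Y, Rational(1, 2)))))
Add(Add(Function('C')(11), -194), Mul(-1, 253)) = Add(Add(Add(3, Mul(-1, Pow(2, Rational(1, 2)), Pow(11, Rational(1, 2)))), -194), Mul(-1, 253)) = Add(Add(Add(3, Mul(-1, Pow(22, Rational(1, 2)))), -194), -253) = Add(Add(-191, Mul(-1, Pow(22, Rational(1, 2)))), -253) = Add(-444, Mul(-1, Pow(22, Rational(1, 2))))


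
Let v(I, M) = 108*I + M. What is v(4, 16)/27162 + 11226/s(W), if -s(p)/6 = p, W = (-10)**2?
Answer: -25387651/1358100 ≈ -18.694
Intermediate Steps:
v(I, M) = M + 108*I
W = 100
s(p) = -6*p
v(4, 16)/27162 + 11226/s(W) = (16 + 108*4)/27162 + 11226/((-6*100)) = (16 + 432)*(1/27162) + 11226/(-600) = 448*(1/27162) + 11226*(-1/600) = 224/13581 - 1871/100 = -25387651/1358100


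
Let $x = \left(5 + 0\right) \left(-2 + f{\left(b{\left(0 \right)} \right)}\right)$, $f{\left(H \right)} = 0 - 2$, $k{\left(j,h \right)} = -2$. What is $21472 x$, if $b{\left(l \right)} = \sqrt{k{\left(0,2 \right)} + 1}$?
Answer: $-429440$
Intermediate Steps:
$b{\left(l \right)} = i$ ($b{\left(l \right)} = \sqrt{-2 + 1} = \sqrt{-1} = i$)
$f{\left(H \right)} = -2$
$x = -20$ ($x = \left(5 + 0\right) \left(-2 - 2\right) = 5 \left(-4\right) = -20$)
$21472 x = 21472 \left(-20\right) = -429440$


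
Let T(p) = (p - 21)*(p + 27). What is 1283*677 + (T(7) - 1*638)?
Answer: 867477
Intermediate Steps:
T(p) = (-21 + p)*(27 + p)
1283*677 + (T(7) - 1*638) = 1283*677 + ((-567 + 7² + 6*7) - 1*638) = 868591 + ((-567 + 49 + 42) - 638) = 868591 + (-476 - 638) = 868591 - 1114 = 867477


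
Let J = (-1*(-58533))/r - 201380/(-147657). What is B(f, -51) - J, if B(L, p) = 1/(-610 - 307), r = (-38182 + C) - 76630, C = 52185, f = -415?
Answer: -3648836893382/8479787799063 ≈ -0.43030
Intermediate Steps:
r = -62627 (r = (-38182 + 52185) - 76630 = 14003 - 76630 = -62627)
B(L, p) = -1/917 (B(L, p) = 1/(-917) = -1/917)
J = 3969018079/9247314939 (J = -1*(-58533)/(-62627) - 201380/(-147657) = 58533*(-1/62627) - 201380*(-1/147657) = -58533/62627 + 201380/147657 = 3969018079/9247314939 ≈ 0.42921)
B(f, -51) - J = -1/917 - 1*3969018079/9247314939 = -1/917 - 3969018079/9247314939 = -3648836893382/8479787799063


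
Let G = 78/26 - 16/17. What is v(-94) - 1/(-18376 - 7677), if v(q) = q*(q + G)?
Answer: 3827758883/442901 ≈ 8642.5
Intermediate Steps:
G = 35/17 (G = 78*(1/26) - 16*1/17 = 3 - 16/17 = 35/17 ≈ 2.0588)
v(q) = q*(35/17 + q) (v(q) = q*(q + 35/17) = q*(35/17 + q))
v(-94) - 1/(-18376 - 7677) = (1/17)*(-94)*(35 + 17*(-94)) - 1/(-18376 - 7677) = (1/17)*(-94)*(35 - 1598) - 1/(-26053) = (1/17)*(-94)*(-1563) - 1*(-1/26053) = 146922/17 + 1/26053 = 3827758883/442901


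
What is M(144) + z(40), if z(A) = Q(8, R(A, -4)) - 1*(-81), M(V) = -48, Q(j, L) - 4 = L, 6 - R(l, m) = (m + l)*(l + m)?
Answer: -1253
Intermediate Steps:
R(l, m) = 6 - (l + m)² (R(l, m) = 6 - (m + l)*(l + m) = 6 - (l + m)*(l + m) = 6 - (l + m)²)
Q(j, L) = 4 + L
z(A) = 91 - (-4 + A)² (z(A) = (4 + (6 - (A - 4)²)) - 1*(-81) = (4 + (6 - (-4 + A)²)) + 81 = (10 - (-4 + A)²) + 81 = 91 - (-4 + A)²)
M(144) + z(40) = -48 + (91 - (-4 + 40)²) = -48 + (91 - 1*36²) = -48 + (91 - 1*1296) = -48 + (91 - 1296) = -48 - 1205 = -1253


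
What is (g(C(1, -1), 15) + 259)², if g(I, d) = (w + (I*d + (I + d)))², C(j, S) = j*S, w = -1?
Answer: 69169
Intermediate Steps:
C(j, S) = S*j
g(I, d) = (-1 + I + d + I*d)² (g(I, d) = (-1 + (I*d + (I + d)))² = (-1 + (I + d + I*d))² = (-1 + I + d + I*d)²)
(g(C(1, -1), 15) + 259)² = ((-1 - 1*1 + 15 - 1*1*15)² + 259)² = ((-1 - 1 + 15 - 1*15)² + 259)² = ((-1 - 1 + 15 - 15)² + 259)² = ((-2)² + 259)² = (4 + 259)² = 263² = 69169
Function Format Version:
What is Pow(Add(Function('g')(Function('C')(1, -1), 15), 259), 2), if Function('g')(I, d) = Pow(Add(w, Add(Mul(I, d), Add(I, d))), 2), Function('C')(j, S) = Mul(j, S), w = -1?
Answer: 69169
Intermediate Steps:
Function('C')(j, S) = Mul(S, j)
Function('g')(I, d) = Pow(Add(-1, I, d, Mul(I, d)), 2) (Function('g')(I, d) = Pow(Add(-1, Add(Mul(I, d), Add(I, d))), 2) = Pow(Add(-1, Add(I, d, Mul(I, d))), 2) = Pow(Add(-1, I, d, Mul(I, d)), 2))
Pow(Add(Function('g')(Function('C')(1, -1), 15), 259), 2) = Pow(Add(Pow(Add(-1, Mul(-1, 1), 15, Mul(Mul(-1, 1), 15)), 2), 259), 2) = Pow(Add(Pow(Add(-1, -1, 15, Mul(-1, 15)), 2), 259), 2) = Pow(Add(Pow(Add(-1, -1, 15, -15), 2), 259), 2) = Pow(Add(Pow(-2, 2), 259), 2) = Pow(Add(4, 259), 2) = Pow(263, 2) = 69169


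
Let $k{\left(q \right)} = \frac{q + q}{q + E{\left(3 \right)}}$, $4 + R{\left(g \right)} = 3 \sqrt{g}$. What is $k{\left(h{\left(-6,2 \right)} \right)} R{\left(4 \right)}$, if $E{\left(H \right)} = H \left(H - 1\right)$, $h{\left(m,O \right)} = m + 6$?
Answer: $0$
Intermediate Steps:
$h{\left(m,O \right)} = 6 + m$
$R{\left(g \right)} = -4 + 3 \sqrt{g}$
$E{\left(H \right)} = H \left(-1 + H\right)$
$k{\left(q \right)} = \frac{2 q}{6 + q}$ ($k{\left(q \right)} = \frac{q + q}{q + 3 \left(-1 + 3\right)} = \frac{2 q}{q + 3 \cdot 2} = \frac{2 q}{q + 6} = \frac{2 q}{6 + q}$)
$k{\left(h{\left(-6,2 \right)} \right)} R{\left(4 \right)} = \frac{2 \left(6 - 6\right)}{6 + \left(6 - 6\right)} \left(-4 + 3 \sqrt{4}\right) = 2 \cdot 0 \frac{1}{6 + 0} \left(-4 + 3 \cdot 2\right) = 2 \cdot 0 \cdot \frac{1}{6} \left(-4 + 6\right) = 2 \cdot 0 \cdot \frac{1}{6} \cdot 2 = 0 \cdot 2 = 0$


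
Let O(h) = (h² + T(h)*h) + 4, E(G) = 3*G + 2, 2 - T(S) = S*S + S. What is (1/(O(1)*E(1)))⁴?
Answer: 1/390625 ≈ 2.5600e-6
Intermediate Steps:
T(S) = 2 - S - S² (T(S) = 2 - (S*S + S) = 2 - (S² + S) = 2 - (S + S²) = 2 + (-S - S²) = 2 - S - S²)
E(G) = 2 + 3*G
O(h) = 4 + h² + h*(2 - h - h²) (O(h) = (h² + (2 - h - h²)*h) + 4 = (h² + h*(2 - h - h²)) + 4 = 4 + h² + h*(2 - h - h²))
(1/(O(1)*E(1)))⁴ = (1/((4 - 1*1³ + 2*1)*(2 + 3*1)))⁴ = (1/((4 - 1*1 + 2)*(2 + 3)))⁴ = (1/((4 - 1 + 2)*5))⁴ = (1/(5*5))⁴ = (1/25)⁴ = 1/390625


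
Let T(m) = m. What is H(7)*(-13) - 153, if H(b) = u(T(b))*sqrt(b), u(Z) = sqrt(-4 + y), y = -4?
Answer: -153 - 26*I*sqrt(14) ≈ -153.0 - 97.283*I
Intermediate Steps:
u(Z) = 2*I*sqrt(2) (u(Z) = sqrt(-4 - 4) = sqrt(-8) = 2*I*sqrt(2))
H(b) = 2*I*sqrt(2)*sqrt(b) (H(b) = (2*I*sqrt(2))*sqrt(b) = 2*I*sqrt(2)*sqrt(b))
H(7)*(-13) - 153 = (2*I*sqrt(2)*sqrt(7))*(-13) - 153 = (2*I*sqrt(14))*(-13) - 153 = -26*I*sqrt(14) - 153 = -153 - 26*I*sqrt(14)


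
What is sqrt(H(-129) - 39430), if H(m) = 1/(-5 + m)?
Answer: 21*I*sqrt(1605454)/134 ≈ 198.57*I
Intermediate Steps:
sqrt(H(-129) - 39430) = sqrt(1/(-5 - 129) - 39430) = sqrt(1/(-134) - 39430) = sqrt(-1/134 - 39430) = sqrt(-5283621/134) = 21*I*sqrt(1605454)/134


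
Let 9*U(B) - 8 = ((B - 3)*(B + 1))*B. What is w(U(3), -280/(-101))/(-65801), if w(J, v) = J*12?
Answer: -32/197403 ≈ -0.00016210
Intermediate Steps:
U(B) = 8/9 + B*(1 + B)*(-3 + B)/9 (U(B) = 8/9 + (((B - 3)*(B + 1))*B)/9 = 8/9 + (((-3 + B)*(1 + B))*B)/9 = 8/9 + (((1 + B)*(-3 + B))*B)/9 = 8/9 + (B*(1 + B)*(-3 + B))/9 = 8/9 + B*(1 + B)*(-3 + B)/9)
w(J, v) = 12*J
w(U(3), -280/(-101))/(-65801) = (12*(8/9 - 2/9*3**2 - 1/3*3 + (1/9)*3**3))/(-65801) = (12*(8/9 - 2/9*9 - 1 + (1/9)*27))*(-1/65801) = (12*(8/9 - 2 - 1 + 3))*(-1/65801) = (12*(8/9))*(-1/65801) = (32/3)*(-1/65801) = -32/197403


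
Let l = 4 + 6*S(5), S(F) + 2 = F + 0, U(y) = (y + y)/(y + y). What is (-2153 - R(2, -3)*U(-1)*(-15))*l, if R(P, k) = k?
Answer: -48356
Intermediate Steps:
U(y) = 1 (U(y) = (2*y)/((2*y)) = (2*y)*(1/(2*y)) = 1)
S(F) = -2 + F (S(F) = -2 + (F + 0) = -2 + F)
l = 22 (l = 4 + 6*(-2 + 5) = 4 + 6*3 = 4 + 18 = 22)
(-2153 - R(2, -3)*U(-1)*(-15))*l = (-2153 - (-3*1)*(-15))*22 = (-2153 - (-3)*(-15))*22 = (-2153 - 1*45)*22 = (-2153 - 45)*22 = -2198*22 = -48356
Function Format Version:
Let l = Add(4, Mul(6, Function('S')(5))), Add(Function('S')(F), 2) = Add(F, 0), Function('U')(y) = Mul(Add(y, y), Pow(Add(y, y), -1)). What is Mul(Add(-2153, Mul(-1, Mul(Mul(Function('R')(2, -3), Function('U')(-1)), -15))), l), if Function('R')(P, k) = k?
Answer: -48356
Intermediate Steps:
Function('U')(y) = 1 (Function('U')(y) = Mul(Mul(2, y), Pow(Mul(2, y), -1)) = Mul(Mul(2, y), Mul(Rational(1, 2), Pow(y, -1))) = 1)
Function('S')(F) = Add(-2, F) (Function('S')(F) = Add(-2, Add(F, 0)) = Add(-2, F))
l = 22 (l = Add(4, Mul(6, Add(-2, 5))) = Add(4, Mul(6, 3)) = Add(4, 18) = 22)
Mul(Add(-2153, Mul(-1, Mul(Mul(Function('R')(2, -3), Function('U')(-1)), -15))), l) = Mul(Add(-2153, Mul(-1, Mul(Mul(-3, 1), -15))), 22) = Mul(Add(-2153, Mul(-1, Mul(-3, -15))), 22) = Mul(Add(-2153, Mul(-1, 45)), 22) = Mul(Add(-2153, -45), 22) = Mul(-2198, 22) = -48356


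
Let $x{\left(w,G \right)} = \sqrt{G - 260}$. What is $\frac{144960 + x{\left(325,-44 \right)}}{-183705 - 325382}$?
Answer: $- \frac{144960}{509087} - \frac{4 i \sqrt{19}}{509087} \approx -0.28475 - 3.4249 \cdot 10^{-5} i$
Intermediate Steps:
$x{\left(w,G \right)} = \sqrt{-260 + G}$
$\frac{144960 + x{\left(325,-44 \right)}}{-183705 - 325382} = \frac{144960 + \sqrt{-260 - 44}}{-183705 - 325382} = \frac{144960 + \sqrt{-304}}{-509087} = \left(144960 + 4 i \sqrt{19}\right) \left(- \frac{1}{509087}\right) = - \frac{144960}{509087} - \frac{4 i \sqrt{19}}{509087}$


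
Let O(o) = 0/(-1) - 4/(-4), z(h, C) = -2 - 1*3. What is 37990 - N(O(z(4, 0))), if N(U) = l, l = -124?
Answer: 38114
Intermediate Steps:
z(h, C) = -5 (z(h, C) = -2 - 3 = -5)
O(o) = 1 (O(o) = 0*(-1) - 4*(-¼) = 0 + 1 = 1)
N(U) = -124
37990 - N(O(z(4, 0))) = 37990 - 1*(-124) = 37990 + 124 = 38114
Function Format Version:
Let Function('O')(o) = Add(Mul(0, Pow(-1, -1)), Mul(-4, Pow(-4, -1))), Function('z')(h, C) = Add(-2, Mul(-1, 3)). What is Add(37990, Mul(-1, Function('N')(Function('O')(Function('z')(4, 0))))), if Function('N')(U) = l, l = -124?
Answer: 38114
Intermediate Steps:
Function('z')(h, C) = -5 (Function('z')(h, C) = Add(-2, -3) = -5)
Function('O')(o) = 1 (Function('O')(o) = Add(Mul(0, -1), Mul(-4, Rational(-1, 4))) = Add(0, 1) = 1)
Function('N')(U) = -124
Add(37990, Mul(-1, Function('N')(Function('O')(Function('z')(4, 0))))) = Add(37990, Mul(-1, -124)) = Add(37990, 124) = 38114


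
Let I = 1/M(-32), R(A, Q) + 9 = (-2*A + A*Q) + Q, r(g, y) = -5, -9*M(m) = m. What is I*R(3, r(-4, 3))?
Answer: -315/32 ≈ -9.8438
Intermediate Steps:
M(m) = -m/9
R(A, Q) = -9 + Q - 2*A + A*Q (R(A, Q) = -9 + ((-2*A + A*Q) + Q) = -9 + (Q - 2*A + A*Q) = -9 + Q - 2*A + A*Q)
I = 9/32 (I = 1/(-1/9*(-32)) = 1/(32/9) = 9/32 ≈ 0.28125)
I*R(3, r(-4, 3)) = 9*(-9 - 5 - 2*3 + 3*(-5))/32 = 9*(-9 - 5 - 6 - 15)/32 = (9/32)*(-35) = -315/32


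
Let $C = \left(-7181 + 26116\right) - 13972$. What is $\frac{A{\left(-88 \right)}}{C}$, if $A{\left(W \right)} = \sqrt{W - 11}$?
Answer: $\frac{3 i \sqrt{11}}{4963} \approx 0.0020048 i$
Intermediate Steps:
$A{\left(W \right)} = \sqrt{-11 + W}$
$C = 4963$ ($C = 18935 - 13972 = 4963$)
$\frac{A{\left(-88 \right)}}{C} = \frac{\sqrt{-11 - 88}}{4963} = \sqrt{-99} \cdot \frac{1}{4963} = 3 i \sqrt{11} \cdot \frac{1}{4963} = \frac{3 i \sqrt{11}}{4963}$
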